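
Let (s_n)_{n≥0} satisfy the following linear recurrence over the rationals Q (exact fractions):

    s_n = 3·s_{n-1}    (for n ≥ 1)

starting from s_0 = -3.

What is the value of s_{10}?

s_1 = 3·-3 = -9
s_2 = 3·-9 = -27
s_3 = 3·-27 = -81
s_4 = 3·-81 = -243
s_5 = 3·-243 = -729
s_6 = 3·-729 = -2187
s_7 = 3·-2187 = -6561
s_8 = 3·-6561 = -19683
s_9 = 3·-19683 = -59049
s_10 = 3·-59049 = -177147

-177147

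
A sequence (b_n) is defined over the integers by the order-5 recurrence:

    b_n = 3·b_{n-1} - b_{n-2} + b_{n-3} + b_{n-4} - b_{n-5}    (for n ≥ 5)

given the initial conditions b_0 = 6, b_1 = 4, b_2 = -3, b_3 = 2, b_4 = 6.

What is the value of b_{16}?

716762

b_5 = 3·6 + -1·2 + 1·-3 + 1·4 + -1·6 = 11
b_6 = 3·11 + -1·6 + 1·2 + 1·-3 + -1·4 = 22
b_7 = 3·22 + -1·11 + 1·6 + 1·2 + -1·-3 = 66
b_8 = 3·66 + -1·22 + 1·11 + 1·6 + -1·2 = 191
b_9 = 3·191 + -1·66 + 1·22 + 1·11 + -1·6 = 534
b_10 = 3·534 + -1·191 + 1·66 + 1·22 + -1·11 = 1488
b_11 = 3·1488 + -1·534 + 1·191 + 1·66 + -1·22 = 4165
b_12 = 3·4165 + -1·1488 + 1·534 + 1·191 + -1·66 = 11666
b_13 = 3·11666 + -1·4165 + 1·1488 + 1·534 + -1·191 = 32664
b_14 = 3·32664 + -1·11666 + 1·4165 + 1·1488 + -1·534 = 91445
b_15 = 3·91445 + -1·32664 + 1·11666 + 1·4165 + -1·1488 = 256014
b_16 = 3·256014 + -1·91445 + 1·32664 + 1·11666 + -1·4165 = 716762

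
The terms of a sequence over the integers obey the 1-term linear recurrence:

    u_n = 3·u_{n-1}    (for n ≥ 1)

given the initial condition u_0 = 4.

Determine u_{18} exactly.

1549681956

u_1 = 3·4 = 12
u_2 = 3·12 = 36
u_3 = 3·36 = 108
u_4 = 3·108 = 324
u_5 = 3·324 = 972
u_6 = 3·972 = 2916
u_7 = 3·2916 = 8748
u_8 = 3·8748 = 26244
u_9 = 3·26244 = 78732
u_10 = 3·78732 = 236196
u_11 = 3·236196 = 708588
u_12 = 3·708588 = 2125764
u_13 = 3·2125764 = 6377292
u_14 = 3·6377292 = 19131876
u_15 = 3·19131876 = 57395628
u_16 = 3·57395628 = 172186884
u_17 = 3·172186884 = 516560652
u_18 = 3·516560652 = 1549681956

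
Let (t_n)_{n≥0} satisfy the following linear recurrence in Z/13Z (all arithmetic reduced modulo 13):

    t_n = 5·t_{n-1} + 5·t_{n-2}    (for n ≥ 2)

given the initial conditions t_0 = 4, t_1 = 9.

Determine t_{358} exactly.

11

t_2 = 5·9 + 5·4 = 0
t_3 = 5·0 + 5·9 = 6
t_4 = 5·6 + 5·0 = 4
t_5 = 5·4 + 5·6 = 11
t_6 = 5·11 + 5·4 = 10
t_7 = 5·10 + 5·11 = 1
t_8 = 5·1 + 5·10 = 3
t_9 = 5·3 + 5·1 = 7
t_10 = 5·7 + 5·3 = 11
t_11 = 5·11 + 5·7 = 12
t_12 = 5·12 + 5·11 = 11
t_13 = 5·11 + 5·12 = 11
t_14 = 5·11 + 5·11 = 6
t_15 = 5·6 + 5·11 = 7
t_16 = 5·7 + 5·6 = 0
t_17 = 5·0 + 5·7 = 9
t_18 = 5·9 + 5·0 = 6
t_19 = 5·6 + 5·9 = 10
t_20 = 5·10 + 5·6 = 2
t_21 = 5·2 + 5·10 = 8
t_22 = 5·8 + 5·2 = 11
t_23 = 5·11 + 5·8 = 4
t_24 = 5·4 + 5·11 = 10
t_25 = 5·10 + 5·4 = 5
t_26 = 5·5 + 5·10 = 10
t_27 = 5·10 + 5·5 = 10
t_28 = 5·10 + 5·10 = 9
t_29 = 5·9 + 5·10 = 4
t_30 = 5·4 + 5·9 = 0
t_31 = 5·0 + 5·4 = 7
t_32 = 5·7 + 5·0 = 9
t_33 = 5·9 + 5·7 = 2
t_34 = 5·2 + 5·9 = 3
t_35 = 5·3 + 5·2 = 12
t_36 = 5·12 + 5·3 = 10
t_37 = 5·10 + 5·12 = 6
t_38 = 5·6 + 5·10 = 2
t_39 = 5·2 + 5·6 = 1
t_40 = 5·1 + 5·2 = 2
t_41 = 5·2 + 5·1 = 2
t_42 = 5·2 + 5·2 = 7
t_43 = 5·7 + 5·2 = 6
t_44 = 5·6 + 5·7 = 0
t_45 = 5·0 + 5·6 = 4
t_46 = 5·4 + 5·0 = 7
t_47 = 5·7 + 5·4 = 3
t_48 = 5·3 + 5·7 = 11
t_49 = 5·11 + 5·3 = 5
t_50 = 5·5 + 5·11 = 2
t_51 = 5·2 + 5·5 = 9
t_52 = 5·9 + 5·2 = 3
t_53 = 5·3 + 5·9 = 8
t_54 = 5·8 + 5·3 = 3
t_55 = 5·3 + 5·8 = 3
t_56 = 5·3 + 5·3 = 4
t_57 = 5·4 + 5·3 = 9
(t_56, t_57) = (4, 9) = (t_0, t_1), so the sequence has period 56.
358 ≡ 22 (mod 56), hence t_358 = t_22 = 11.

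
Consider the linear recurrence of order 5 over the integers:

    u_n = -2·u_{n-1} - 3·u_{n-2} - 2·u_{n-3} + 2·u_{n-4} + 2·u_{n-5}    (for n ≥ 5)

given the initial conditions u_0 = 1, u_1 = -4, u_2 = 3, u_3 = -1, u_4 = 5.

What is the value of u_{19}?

-6879

u_5 = -2·5 + -3·-1 + -2·3 + 2·-4 + 2·1 = -19
u_6 = -2·-19 + -3·5 + -2·-1 + 2·3 + 2·-4 = 23
u_7 = -2·23 + -3·-19 + -2·5 + 2·-1 + 2·3 = 5
u_8 = -2·5 + -3·23 + -2·-19 + 2·5 + 2·-1 = -33
u_9 = -2·-33 + -3·5 + -2·23 + 2·-19 + 2·5 = -23
u_10 = -2·-23 + -3·-33 + -2·5 + 2·23 + 2·-19 = 143
u_11 = -2·143 + -3·-23 + -2·-33 + 2·5 + 2·23 = -95
u_12 = -2·-95 + -3·143 + -2·-23 + 2·-33 + 2·5 = -249
u_13 = -2·-249 + -3·-95 + -2·143 + 2·-23 + 2·-33 = 385
u_14 = -2·385 + -3·-249 + -2·-95 + 2·143 + 2·-23 = 407
u_15 = -2·407 + -3·385 + -2·-249 + 2·-95 + 2·143 = -1375
u_16 = -2·-1375 + -3·407 + -2·385 + 2·-249 + 2·-95 = 71
u_17 = -2·71 + -3·-1375 + -2·407 + 2·385 + 2·-249 = 3441
u_18 = -2·3441 + -3·71 + -2·-1375 + 2·407 + 2·385 = -2761
u_19 = -2·-2761 + -3·3441 + -2·71 + 2·-1375 + 2·407 = -6879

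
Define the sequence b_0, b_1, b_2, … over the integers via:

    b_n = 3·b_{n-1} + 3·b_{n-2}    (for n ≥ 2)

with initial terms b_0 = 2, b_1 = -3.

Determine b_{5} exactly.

-243

b_2 = 3·-3 + 3·2 = -3
b_3 = 3·-3 + 3·-3 = -18
b_4 = 3·-18 + 3·-3 = -63
b_5 = 3·-63 + 3·-18 = -243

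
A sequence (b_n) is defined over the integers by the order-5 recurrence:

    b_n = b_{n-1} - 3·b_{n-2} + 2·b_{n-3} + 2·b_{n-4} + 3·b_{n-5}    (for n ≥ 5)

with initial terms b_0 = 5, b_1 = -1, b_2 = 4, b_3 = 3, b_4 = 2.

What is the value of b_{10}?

187

b_5 = 1·2 + -3·3 + 2·4 + 2·-1 + 3·5 = 14
b_6 = 1·14 + -3·2 + 2·3 + 2·4 + 3·-1 = 19
b_7 = 1·19 + -3·14 + 2·2 + 2·3 + 3·4 = -1
b_8 = 1·-1 + -3·19 + 2·14 + 2·2 + 3·3 = -17
b_9 = 1·-17 + -3·-1 + 2·19 + 2·14 + 3·2 = 58
b_10 = 1·58 + -3·-17 + 2·-1 + 2·19 + 3·14 = 187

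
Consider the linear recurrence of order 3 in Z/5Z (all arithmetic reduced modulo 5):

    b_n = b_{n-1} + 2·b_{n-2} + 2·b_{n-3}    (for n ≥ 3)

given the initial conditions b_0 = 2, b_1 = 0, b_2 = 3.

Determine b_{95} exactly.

2

b_3 = 1·3 + 2·0 + 2·2 = 2
b_4 = 1·2 + 2·3 + 2·0 = 3
b_5 = 1·3 + 2·2 + 2·3 = 3
b_6 = 1·3 + 2·3 + 2·2 = 3
b_7 = 1·3 + 2·3 + 2·3 = 0
b_8 = 1·0 + 2·3 + 2·3 = 2
b_9 = 1·2 + 2·0 + 2·3 = 3
b_10 = 1·3 + 2·2 + 2·0 = 2
b_11 = 1·2 + 2·3 + 2·2 = 2
b_12 = 1·2 + 2·2 + 2·3 = 2
b_13 = 1·2 + 2·2 + 2·2 = 0
b_14 = 1·0 + 2·2 + 2·2 = 3
(b_12, b_13, b_14) = (2, 0, 3) = (b_0, b_1, b_2), so the sequence has period 12.
95 ≡ 11 (mod 12), hence b_95 = b_11 = 2.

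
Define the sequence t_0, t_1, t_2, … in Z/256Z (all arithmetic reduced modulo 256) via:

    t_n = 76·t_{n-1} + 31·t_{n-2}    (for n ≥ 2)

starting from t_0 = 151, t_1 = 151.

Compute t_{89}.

t_2 = 76·151 + 31·151 = 29
t_3 = 76·29 + 31·151 = 229
t_4 = 76·229 + 31·29 = 127
t_5 = 76·127 + 31·229 = 111
t_6 = 76·111 + 31·127 = 85
t_7 = 76·85 + 31·111 = 173
t_8 = 76·173 + 31·85 = 167
t_9 = 76·167 + 31·173 = 135
t_10 = 76·135 + 31·167 = 77
t_11 = 76·77 + 31·135 = 53
t_12 = 76·53 + 31·77 = 15
t_13 = 76·15 + 31·53 = 223
t_14 = 76·223 + 31·15 = 5
t_15 = 76·5 + 31·223 = 125
t_16 = 76·125 + 31·5 = 183
t_17 = 76·183 + 31·125 = 119
t_18 = 76·119 + 31·183 = 125
t_19 = 76·125 + 31·119 = 133
t_20 = 76·133 + 31·125 = 159
t_21 = 76·159 + 31·133 = 79
t_22 = 76·79 + 31·159 = 181
t_23 = 76·181 + 31·79 = 77
t_24 = 76·77 + 31·181 = 199
t_25 = 76·199 + 31·77 = 103
t_26 = 76·103 + 31·199 = 173
t_27 = 76·173 + 31·103 = 213
t_28 = 76·213 + 31·173 = 47
t_29 = 76·47 + 31·213 = 191
t_30 = 76·191 + 31·47 = 101
t_31 = 76·101 + 31·191 = 29
t_32 = 76·29 + 31·101 = 215
t_33 = 76·215 + 31·29 = 87
t_34 = 76·87 + 31·215 = 221
t_35 = 76·221 + 31·87 = 37
t_36 = 76·37 + 31·221 = 191
t_37 = 76·191 + 31·37 = 47
t_38 = 76·47 + 31·191 = 21
t_39 = 76·21 + 31·47 = 237
t_40 = 76·237 + 31·21 = 231
t_41 = 76·231 + 31·237 = 71
t_42 = 76·71 + 31·231 = 13
t_43 = 76·13 + 31·71 = 117
t_44 = 76·117 + 31·13 = 79
t_45 = 76·79 + 31·117 = 159
t_46 = 76·159 + 31·79 = 197
t_47 = 76·197 + 31·159 = 189
t_48 = 76·189 + 31·197 = 247
t_49 = 76·247 + 31·189 = 55
t_50 = 76·55 + 31·247 = 61
t_51 = 76·61 + 31·55 = 197
t_52 = 76·197 + 31·61 = 223
t_53 = 76·223 + 31·197 = 15
t_54 = 76·15 + 31·223 = 117
t_55 = 76·117 + 31·15 = 141
t_56 = 76·141 + 31·117 = 7
t_57 = 76·7 + 31·141 = 39
t_58 = 76·39 + 31·7 = 109
t_59 = 76·109 + 31·39 = 21
t_60 = 76·21 + 31·109 = 111
t_61 = 76·111 + 31·21 = 127
t_62 = 76·127 + 31·111 = 37
t_63 = 76·37 + 31·127 = 93
t_64 = 76·93 + 31·37 = 23
t_65 = 76·23 + 31·93 = 23
t_66 = 76·23 + 31·23 = 157
t_67 = 76·157 + 31·23 = 101
t_68 = 76·101 + 31·157 = 255
t_69 = 76·255 + 31·101 = 239
t_70 = 76·239 + 31·255 = 213
t_71 = 76·213 + 31·239 = 45
t_72 = 76·45 + 31·213 = 39
t_73 = 76·39 + 31·45 = 7
t_74 = 76·7 + 31·39 = 205
t_75 = 76·205 + 31·7 = 181
t_76 = 76·181 + 31·205 = 143
t_77 = 76·143 + 31·181 = 95
t_78 = 76·95 + 31·143 = 133
t_79 = 76·133 + 31·95 = 253
t_80 = 76·253 + 31·133 = 55
t_81 = 76·55 + 31·253 = 247
t_82 = 76·247 + 31·55 = 253
t_83 = 76·253 + 31·247 = 5
t_84 = 76·5 + 31·253 = 31
t_85 = 76·31 + 31·5 = 207
t_86 = 76·207 + 31·31 = 53
t_87 = 76·53 + 31·207 = 205
t_88 = 76·205 + 31·53 = 71
t_89 = 76·71 + 31·205 = 231

231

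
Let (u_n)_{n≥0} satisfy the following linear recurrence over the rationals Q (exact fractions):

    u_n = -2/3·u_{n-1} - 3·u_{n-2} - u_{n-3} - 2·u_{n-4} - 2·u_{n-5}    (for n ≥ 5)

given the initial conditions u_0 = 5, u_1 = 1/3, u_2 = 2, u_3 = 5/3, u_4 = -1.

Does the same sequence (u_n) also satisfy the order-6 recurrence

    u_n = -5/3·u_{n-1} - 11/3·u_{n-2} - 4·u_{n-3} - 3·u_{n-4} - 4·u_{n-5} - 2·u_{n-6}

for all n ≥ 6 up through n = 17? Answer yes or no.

yes

Terms u_0..u_17: 5, 1/3, 2, 5/3, -1, -17, 8, 118/3, -311/9, -1808/27, 10285/81, 13639/243, -263123/729, 324340/2187, 5299906/6561, -19460699/19683, -76935872/59049, 611547853/177147
n=6: candidate gives 8, actual u_6 = 8 ✓
n=7: candidate gives 118/3, actual u_7 = 118/3 ✓
n=8: candidate gives -311/9, actual u_8 = -311/9 ✓
n=9: candidate gives -1808/27, actual u_9 = -1808/27 ✓
n=10: candidate gives 10285/81, actual u_10 = 10285/81 ✓
n=11: candidate gives 13639/243, actual u_11 = 13639/243 ✓
n=12: candidate gives -263123/729, actual u_12 = -263123/729 ✓
n=13: candidate gives 324340/2187, actual u_13 = 324340/2187 ✓
n=14: candidate gives 5299906/6561, actual u_14 = 5299906/6561 ✓
n=15: candidate gives -19460699/19683, actual u_15 = -19460699/19683 ✓
n=16: candidate gives -76935872/59049, actual u_16 = -76935872/59049 ✓
n=17: candidate gives 611547853/177147, actual u_17 = 611547853/177147 ✓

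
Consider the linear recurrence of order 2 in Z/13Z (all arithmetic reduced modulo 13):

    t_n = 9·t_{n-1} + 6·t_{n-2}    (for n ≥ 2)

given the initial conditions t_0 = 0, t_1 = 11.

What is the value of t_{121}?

t_2 = 9·11 + 6·0 = 8
t_3 = 9·8 + 6·11 = 8
t_4 = 9·8 + 6·8 = 3
t_5 = 9·3 + 6·8 = 10
t_6 = 9·10 + 6·3 = 4
t_7 = 9·4 + 6·10 = 5
t_8 = 9·5 + 6·4 = 4
t_9 = 9·4 + 6·5 = 1
t_10 = 9·1 + 6·4 = 7
t_11 = 9·7 + 6·1 = 4
t_12 = 9·4 + 6·7 = 0
t_13 = 9·0 + 6·4 = 11
(t_12, t_13) = (0, 11) = (t_0, t_1), so the sequence has period 12.
121 ≡ 1 (mod 12), hence t_121 = t_1 = 11.

11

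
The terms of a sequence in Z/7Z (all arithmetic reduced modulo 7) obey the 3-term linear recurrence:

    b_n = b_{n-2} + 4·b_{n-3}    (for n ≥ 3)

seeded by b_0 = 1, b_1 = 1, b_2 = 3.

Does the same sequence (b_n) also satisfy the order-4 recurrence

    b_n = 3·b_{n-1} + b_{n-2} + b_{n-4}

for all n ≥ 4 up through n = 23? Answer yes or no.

Terms b_0..b_23: 1, 1, 3, 5, 0, 3, 6, 3, 4, 6, 2, 1, 5, 2, 2, 1, 3, 2, 0, 0, 1, 0, 1, 4
n=4: candidate gives 5, actual b_4 = 0 ✗

no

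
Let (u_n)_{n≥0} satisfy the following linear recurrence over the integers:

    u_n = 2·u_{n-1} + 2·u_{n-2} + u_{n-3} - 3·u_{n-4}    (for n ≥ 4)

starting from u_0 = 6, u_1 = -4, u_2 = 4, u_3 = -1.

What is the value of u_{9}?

u_4 = 2·-1 + 2·4 + 1·-4 + -3·6 = -16
u_5 = 2·-16 + 2·-1 + 1·4 + -3·-4 = -18
u_6 = 2·-18 + 2·-16 + 1·-1 + -3·4 = -81
u_7 = 2·-81 + 2·-18 + 1·-16 + -3·-1 = -211
u_8 = 2·-211 + 2·-81 + 1·-18 + -3·-16 = -554
u_9 = 2·-554 + 2·-211 + 1·-81 + -3·-18 = -1557

-1557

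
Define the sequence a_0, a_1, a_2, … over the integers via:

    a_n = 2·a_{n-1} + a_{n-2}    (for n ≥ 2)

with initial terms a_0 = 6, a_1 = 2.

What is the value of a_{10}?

a_2 = 2·2 + 1·6 = 10
a_3 = 2·10 + 1·2 = 22
a_4 = 2·22 + 1·10 = 54
a_5 = 2·54 + 1·22 = 130
a_6 = 2·130 + 1·54 = 314
a_7 = 2·314 + 1·130 = 758
a_8 = 2·758 + 1·314 = 1830
a_9 = 2·1830 + 1·758 = 4418
a_10 = 2·4418 + 1·1830 = 10666

10666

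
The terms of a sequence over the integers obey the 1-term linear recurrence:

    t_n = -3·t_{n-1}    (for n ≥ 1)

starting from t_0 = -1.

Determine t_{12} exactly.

-531441

t_1 = -3·-1 = 3
t_2 = -3·3 = -9
t_3 = -3·-9 = 27
t_4 = -3·27 = -81
t_5 = -3·-81 = 243
t_6 = -3·243 = -729
t_7 = -3·-729 = 2187
t_8 = -3·2187 = -6561
t_9 = -3·-6561 = 19683
t_10 = -3·19683 = -59049
t_11 = -3·-59049 = 177147
t_12 = -3·177147 = -531441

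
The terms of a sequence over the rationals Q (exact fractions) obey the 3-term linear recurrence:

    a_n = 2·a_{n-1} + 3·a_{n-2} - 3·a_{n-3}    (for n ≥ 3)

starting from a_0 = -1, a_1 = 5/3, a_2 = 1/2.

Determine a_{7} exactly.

a_3 = 2·1/2 + 3·5/3 + -3·-1 = 9
a_4 = 2·9 + 3·1/2 + -3·5/3 = 29/2
a_5 = 2·29/2 + 3·9 + -3·1/2 = 109/2
a_6 = 2·109/2 + 3·29/2 + -3·9 = 251/2
a_7 = 2·251/2 + 3·109/2 + -3·29/2 = 371

371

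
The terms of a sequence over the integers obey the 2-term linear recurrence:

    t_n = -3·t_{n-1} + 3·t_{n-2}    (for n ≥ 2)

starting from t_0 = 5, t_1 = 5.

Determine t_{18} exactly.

t_2 = -3·5 + 3·5 = 0
t_3 = -3·0 + 3·5 = 15
t_4 = -3·15 + 3·0 = -45
t_5 = -3·-45 + 3·15 = 180
t_6 = -3·180 + 3·-45 = -675
t_7 = -3·-675 + 3·180 = 2565
t_8 = -3·2565 + 3·-675 = -9720
t_9 = -3·-9720 + 3·2565 = 36855
t_10 = -3·36855 + 3·-9720 = -139725
t_11 = -3·-139725 + 3·36855 = 529740
t_12 = -3·529740 + 3·-139725 = -2008395
t_13 = -3·-2008395 + 3·529740 = 7614405
t_14 = -3·7614405 + 3·-2008395 = -28868400
t_15 = -3·-28868400 + 3·7614405 = 109448415
t_16 = -3·109448415 + 3·-28868400 = -414950445
t_17 = -3·-414950445 + 3·109448415 = 1573196580
t_18 = -3·1573196580 + 3·-414950445 = -5964441075

-5964441075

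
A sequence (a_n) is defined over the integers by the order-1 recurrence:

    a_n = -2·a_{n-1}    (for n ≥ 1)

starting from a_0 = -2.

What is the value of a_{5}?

64

a_1 = -2·-2 = 4
a_2 = -2·4 = -8
a_3 = -2·-8 = 16
a_4 = -2·16 = -32
a_5 = -2·-32 = 64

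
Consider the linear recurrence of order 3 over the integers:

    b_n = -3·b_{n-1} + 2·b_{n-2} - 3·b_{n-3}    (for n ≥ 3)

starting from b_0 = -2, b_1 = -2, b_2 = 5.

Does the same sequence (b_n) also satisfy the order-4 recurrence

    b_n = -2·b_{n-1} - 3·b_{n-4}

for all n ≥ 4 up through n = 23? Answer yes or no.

Terms b_0..b_23: -2, -2, 5, -13, 55, -206, 767, -2878, 10786, -40415, 151451, -567541, 2126770, -7969745, 29865398, -111915994, 419388013, -1571592221, 5889300671, -22069250494, 82701129487, -309909791462, 1161339384842, -4351941125911
n=4: candidate gives 32, actual b_4 = 55 ✗

no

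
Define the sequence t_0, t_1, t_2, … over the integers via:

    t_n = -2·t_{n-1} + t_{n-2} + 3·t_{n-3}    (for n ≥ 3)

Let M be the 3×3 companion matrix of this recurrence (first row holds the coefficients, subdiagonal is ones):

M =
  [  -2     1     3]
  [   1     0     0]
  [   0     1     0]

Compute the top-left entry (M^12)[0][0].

(M^12)[0][0] is the top entry after applying M 12 times to the unit state (1, 0, 0). Equivalently it is h_{14} for the auxiliary sequence (h_n) obeying the same recurrence with h_2 = 1 and h_i = 0 for 0 ≤ i < 2:
h_3 = -2·1 + 1·0 + 3·0 = -2
h_4 = -2·-2 + 1·1 + 3·0 = 5
h_5 = -2·5 + 1·-2 + 3·1 = -9
h_6 = -2·-9 + 1·5 + 3·-2 = 17
h_7 = -2·17 + 1·-9 + 3·5 = -28
h_8 = -2·-28 + 1·17 + 3·-9 = 46
h_9 = -2·46 + 1·-28 + 3·17 = -69
h_10 = -2·-69 + 1·46 + 3·-28 = 100
h_11 = -2·100 + 1·-69 + 3·46 = -131
h_12 = -2·-131 + 1·100 + 3·-69 = 155
h_13 = -2·155 + 1·-131 + 3·100 = -141
h_14 = -2·-141 + 1·155 + 3·-131 = 44

44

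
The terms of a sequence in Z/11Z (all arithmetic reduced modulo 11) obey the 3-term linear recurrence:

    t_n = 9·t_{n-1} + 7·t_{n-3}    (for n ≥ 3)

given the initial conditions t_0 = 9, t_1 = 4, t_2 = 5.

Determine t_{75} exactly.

t_3 = 9·5 + 0·4 + 7·9 = 9
t_4 = 9·9 + 0·5 + 7·4 = 10
t_5 = 9·10 + 0·9 + 7·5 = 4
t_6 = 9·4 + 0·10 + 7·9 = 0
t_7 = 9·0 + 0·4 + 7·10 = 4
t_8 = 9·4 + 0·0 + 7·4 = 9
t_9 = 9·9 + 0·4 + 7·0 = 4
t_10 = 9·4 + 0·9 + 7·4 = 9
t_11 = 9·9 + 0·4 + 7·9 = 1
t_12 = 9·1 + 0·9 + 7·4 = 4
t_13 = 9·4 + 0·1 + 7·9 = 0
t_14 = 9·0 + 0·4 + 7·1 = 7
t_15 = 9·7 + 0·0 + 7·4 = 3
t_16 = 9·3 + 0·7 + 7·0 = 5
t_17 = 9·5 + 0·3 + 7·7 = 6
t_18 = 9·6 + 0·5 + 7·3 = 9
t_19 = 9·9 + 0·6 + 7·5 = 6
t_20 = 9·6 + 0·9 + 7·6 = 8
t_21 = 9·8 + 0·6 + 7·9 = 3
t_22 = 9·3 + 0·8 + 7·6 = 3
t_23 = 9·3 + 0·3 + 7·8 = 6
t_24 = 9·6 + 0·3 + 7·3 = 9
t_25 = 9·9 + 0·6 + 7·3 = 3
t_26 = 9·3 + 0·9 + 7·6 = 3
t_27 = 9·3 + 0·3 + 7·9 = 2
t_28 = 9·2 + 0·3 + 7·3 = 6
t_29 = 9·6 + 0·2 + 7·3 = 9
t_30 = 9·9 + 0·6 + 7·2 = 7
t_31 = 9·7 + 0·9 + 7·6 = 6
t_32 = 9·6 + 0·7 + 7·9 = 7
t_33 = 9·7 + 0·6 + 7·7 = 2
t_34 = 9·2 + 0·7 + 7·6 = 5
t_35 = 9·5 + 0·2 + 7·7 = 6
t_36 = 9·6 + 0·5 + 7·2 = 2
t_37 = 9·2 + 0·6 + 7·5 = 9
t_38 = 9·9 + 0·2 + 7·6 = 2
t_39 = 9·2 + 0·9 + 7·2 = 10
t_40 = 9·10 + 0·2 + 7·9 = 10
t_41 = 9·10 + 0·10 + 7·2 = 5
t_42 = 9·5 + 0·10 + 7·10 = 5
t_43 = 9·5 + 0·5 + 7·10 = 5
t_44 = 9·5 + 0·5 + 7·5 = 3
t_45 = 9·3 + 0·5 + 7·5 = 7
t_46 = 9·7 + 0·3 + 7·5 = 10
t_47 = 9·10 + 0·7 + 7·3 = 1
t_48 = 9·1 + 0·10 + 7·7 = 3
t_49 = 9·3 + 0·1 + 7·10 = 9
t_50 = 9·9 + 0·3 + 7·1 = 0
t_51 = 9·0 + 0·9 + 7·3 = 10
t_52 = 9·10 + 0·0 + 7·9 = 10
t_53 = 9·10 + 0·10 + 7·0 = 2
t_54 = 9·2 + 0·10 + 7·10 = 0
t_55 = 9·0 + 0·2 + 7·10 = 4
t_56 = 9·4 + 0·0 + 7·2 = 6
t_57 = 9·6 + 0·4 + 7·0 = 10
t_58 = 9·10 + 0·6 + 7·4 = 8
t_59 = 9·8 + 0·10 + 7·6 = 4
t_60 = 9·4 + 0·8 + 7·10 = 7
t_61 = 9·7 + 0·4 + 7·8 = 9
t_62 = 9·9 + 0·7 + 7·4 = 10
t_63 = 9·10 + 0·9 + 7·7 = 7
t_64 = 9·7 + 0·10 + 7·9 = 5
t_65 = 9·5 + 0·7 + 7·10 = 5
t_66 = 9·5 + 0·5 + 7·7 = 6
t_67 = 9·6 + 0·5 + 7·5 = 1
t_68 = 9·1 + 0·6 + 7·5 = 0
t_69 = 9·0 + 0·1 + 7·6 = 9
t_70 = 9·9 + 0·0 + 7·1 = 0
t_71 = 9·0 + 0·9 + 7·0 = 0
t_72 = 9·0 + 0·0 + 7·9 = 8
t_73 = 9·8 + 0·0 + 7·0 = 6
t_74 = 9·6 + 0·8 + 7·0 = 10
t_75 = 9·10 + 0·6 + 7·8 = 3

3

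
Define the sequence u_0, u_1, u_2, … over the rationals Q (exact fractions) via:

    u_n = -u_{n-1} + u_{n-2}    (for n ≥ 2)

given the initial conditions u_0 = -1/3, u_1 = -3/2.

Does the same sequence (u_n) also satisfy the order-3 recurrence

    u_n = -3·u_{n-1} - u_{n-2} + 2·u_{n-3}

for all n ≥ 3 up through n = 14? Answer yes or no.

yes

Terms u_0..u_14: -1/3, -3/2, 7/6, -8/3, 23/6, -13/2, 31/3, -101/6, 163/6, -44, 427/6, -691/6, 559/3, -603/2, 2927/6
n=3: candidate gives -8/3, actual u_3 = -8/3 ✓
n=4: candidate gives 23/6, actual u_4 = 23/6 ✓
n=5: candidate gives -13/2, actual u_5 = -13/2 ✓
n=6: candidate gives 31/3, actual u_6 = 31/3 ✓
n=7: candidate gives -101/6, actual u_7 = -101/6 ✓
n=8: candidate gives 163/6, actual u_8 = 163/6 ✓
n=9: candidate gives -44, actual u_9 = -44 ✓
n=10: candidate gives 427/6, actual u_10 = 427/6 ✓
n=11: candidate gives -691/6, actual u_11 = -691/6 ✓
n=12: candidate gives 559/3, actual u_12 = 559/3 ✓
n=13: candidate gives -603/2, actual u_13 = -603/2 ✓
n=14: candidate gives 2927/6, actual u_14 = 2927/6 ✓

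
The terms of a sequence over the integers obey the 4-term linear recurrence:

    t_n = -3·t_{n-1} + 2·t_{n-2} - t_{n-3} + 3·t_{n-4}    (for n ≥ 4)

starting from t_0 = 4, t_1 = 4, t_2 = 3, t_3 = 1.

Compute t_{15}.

t_4 = -3·1 + 2·3 + -1·4 + 3·4 = 11
t_5 = -3·11 + 2·1 + -1·3 + 3·4 = -22
t_6 = -3·-22 + 2·11 + -1·1 + 3·3 = 96
t_7 = -3·96 + 2·-22 + -1·11 + 3·1 = -340
t_8 = -3·-340 + 2·96 + -1·-22 + 3·11 = 1267
t_9 = -3·1267 + 2·-340 + -1·96 + 3·-22 = -4643
t_10 = -3·-4643 + 2·1267 + -1·-340 + 3·96 = 17091
t_11 = -3·17091 + 2·-4643 + -1·1267 + 3·-340 = -62846
t_12 = -3·-62846 + 2·17091 + -1·-4643 + 3·1267 = 231164
t_13 = -3·231164 + 2·-62846 + -1·17091 + 3·-4643 = -850204
t_14 = -3·-850204 + 2·231164 + -1·-62846 + 3·17091 = 3127059
t_15 = -3·3127059 + 2·-850204 + -1·231164 + 3·-62846 = -11501287

-11501287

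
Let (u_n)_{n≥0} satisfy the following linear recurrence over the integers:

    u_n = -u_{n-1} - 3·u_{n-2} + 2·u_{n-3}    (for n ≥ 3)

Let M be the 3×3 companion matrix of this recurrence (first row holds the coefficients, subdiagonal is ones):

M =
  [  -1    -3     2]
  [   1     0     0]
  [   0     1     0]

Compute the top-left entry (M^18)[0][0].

(M^18)[0][0] is the top entry after applying M 18 times to the unit state (1, 0, 0). Equivalently it is h_{20} for the auxiliary sequence (h_n) obeying the same recurrence with h_2 = 1 and h_i = 0 for 0 ≤ i < 2:
h_3 = -1·1 + -3·0 + 2·0 = -1
h_4 = -1·-1 + -3·1 + 2·0 = -2
h_5 = -1·-2 + -3·-1 + 2·1 = 7
h_6 = -1·7 + -3·-2 + 2·-1 = -3
h_7 = -1·-3 + -3·7 + 2·-2 = -22
h_8 = -1·-22 + -3·-3 + 2·7 = 45
h_9 = -1·45 + -3·-22 + 2·-3 = 15
h_10 = -1·15 + -3·45 + 2·-22 = -194
h_11 = -1·-194 + -3·15 + 2·45 = 239
h_12 = -1·239 + -3·-194 + 2·15 = 373
h_13 = -1·373 + -3·239 + 2·-194 = -1478
h_14 = -1·-1478 + -3·373 + 2·239 = 837
h_15 = -1·837 + -3·-1478 + 2·373 = 4343
h_16 = -1·4343 + -3·837 + 2·-1478 = -9810
h_17 = -1·-9810 + -3·4343 + 2·837 = -1545
h_18 = -1·-1545 + -3·-9810 + 2·4343 = 39661
h_19 = -1·39661 + -3·-1545 + 2·-9810 = -54646
h_20 = -1·-54646 + -3·39661 + 2·-1545 = -67427

-67427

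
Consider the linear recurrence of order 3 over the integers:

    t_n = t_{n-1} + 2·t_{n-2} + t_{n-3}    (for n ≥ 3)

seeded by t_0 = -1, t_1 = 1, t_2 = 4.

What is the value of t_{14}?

t_3 = 1·4 + 2·1 + 1·-1 = 5
t_4 = 1·5 + 2·4 + 1·1 = 14
t_5 = 1·14 + 2·5 + 1·4 = 28
t_6 = 1·28 + 2·14 + 1·5 = 61
t_7 = 1·61 + 2·28 + 1·14 = 131
t_8 = 1·131 + 2·61 + 1·28 = 281
t_9 = 1·281 + 2·131 + 1·61 = 604
t_10 = 1·604 + 2·281 + 1·131 = 1297
t_11 = 1·1297 + 2·604 + 1·281 = 2786
t_12 = 1·2786 + 2·1297 + 1·604 = 5984
t_13 = 1·5984 + 2·2786 + 1·1297 = 12853
t_14 = 1·12853 + 2·5984 + 1·2786 = 27607

27607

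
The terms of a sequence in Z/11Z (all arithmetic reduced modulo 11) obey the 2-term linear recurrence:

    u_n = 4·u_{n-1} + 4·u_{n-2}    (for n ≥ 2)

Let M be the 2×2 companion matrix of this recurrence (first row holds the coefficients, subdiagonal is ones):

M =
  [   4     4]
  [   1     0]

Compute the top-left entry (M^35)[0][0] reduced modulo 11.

0

(M^35)[0][0] is the top entry after applying M 35 times to the unit state (1, 0). Equivalently it is h_{36} for the auxiliary sequence (h_n) obeying the same recurrence with h_1 = 1 and h_i = 0 for 0 ≤ i < 1:
h_2 = 4·1 + 4·0 = 4
h_3 = 4·4 + 4·1 = 9
h_4 = 4·9 + 4·4 = 8
h_5 = 4·8 + 4·9 = 2
h_6 = 4·2 + 4·8 = 7
h_7 = 4·7 + 4·2 = 3
h_8 = 4·3 + 4·7 = 7
h_9 = 4·7 + 4·3 = 7
h_10 = 4·7 + 4·7 = 1
h_11 = 4·1 + 4·7 = 10
h_12 = 4·10 + 4·1 = 0
h_13 = 4·0 + 4·10 = 7
h_14 = 4·7 + 4·0 = 6
h_15 = 4·6 + 4·7 = 8
h_16 = 4·8 + 4·6 = 1
h_17 = 4·1 + 4·8 = 3
h_18 = 4·3 + 4·1 = 5
h_19 = 4·5 + 4·3 = 10
h_20 = 4·10 + 4·5 = 5
h_21 = 4·5 + 4·10 = 5
h_22 = 4·5 + 4·5 = 7
h_23 = 4·7 + 4·5 = 4
h_24 = 4·4 + 4·7 = 0
h_25 = 4·0 + 4·4 = 5
h_26 = 4·5 + 4·0 = 9
h_27 = 4·9 + 4·5 = 1
h_28 = 4·1 + 4·9 = 7
h_29 = 4·7 + 4·1 = 10
h_30 = 4·10 + 4·7 = 2
h_31 = 4·2 + 4·10 = 4
h_32 = 4·4 + 4·2 = 2
h_33 = 4·2 + 4·4 = 2
h_34 = 4·2 + 4·2 = 5
h_35 = 4·5 + 4·2 = 6
h_36 = 4·6 + 4·5 = 0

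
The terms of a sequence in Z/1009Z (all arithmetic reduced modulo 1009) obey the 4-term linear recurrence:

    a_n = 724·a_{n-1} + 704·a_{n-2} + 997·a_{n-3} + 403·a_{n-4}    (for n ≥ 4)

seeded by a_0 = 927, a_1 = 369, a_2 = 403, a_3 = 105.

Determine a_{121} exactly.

976

a_4 = 724·105 + 704·403 + 997·369 + 403·927 = 387
a_5 = 724·387 + 704·105 + 997·403 + 403·369 = 542
a_6 = 724·542 + 704·387 + 997·105 + 403·403 = 643
a_7 = 724·643 + 704·542 + 997·387 + 403·105 = 887
a_8 = 724·887 + 704·643 + 997·542 + 403·387 = 220
a_9 = 724·220 + 704·887 + 997·643 + 403·542 = 573
Continuing the recurrence:
  a_10 = 927;  a_11 = 617;  a_12 = 570;  a_13 = 330;  a_14 = 404;  a_15 = 796
  a_16 = 786;  a_17 = 376;  a_18 = 98;  a_19 = 243;  a_20 = 202;  a_21 = 505
  a_22 = 555;  a_23 = 240;  a_24 = 120;  a_25 = 663;  a_26 = 275;  a_27 = 346
  a_28 = 188;  a_29 = 852;  a_30 = 241;  a_31 = 347;  a_32 = 94;  a_33 = 994
  a_34 = 961;  a_35 = 573;  a_36 = 387;  a_37 = 63;  a_38 = 239;  a_39 = 712
  a_40 = 470;  a_41 = 345;  a_42 = 475;  a_43 = 336;  a_44 = 130;  a_45 = 868
  a_46 = 254;  a_47 = 536;  a_48 = 427;  a_49 = 32;  a_50 = 971;  a_51 = 64
  a_52 = 580;  a_53 = 62;  a_54 = 229;  a_55 = 242;  a_56 = 344;  a_57 = 729
  a_58 = 696;  a_59 = 618;  a_60 = 787;  a_61 = 793;  a_62 = 760;  a_63 = 98
  a_64 = 492;  a_65 = 98;  a_66 = 989;  a_67 = 319;  a_68 = 286;  a_69 = 171
  a_70 = 470;  a_71 = 569;  a_72 = 410;  a_73 = 912;  a_74 = 421;  a_75 = 799
  a_76 = 975;  a_77 = 336;  a_78 = 19;  a_79 = 602;  a_80 = 647;  a_81 = 254
  a_82 = 111;  a_83 = 621;  a_84 = 439;  a_85 = 418;  a_86 = 182;  a_87 = 50
  a_88 = 232;  a_89 = 144;  a_90 = 297;  a_91 = 800;  a_92 = 208;  a_93 = 411
  a_94 = 146;  a_95 = 580;  a_96 = 232;  a_97 = 572;  a_98 = 727;  a_99 = 651
  a_100 = 224;  a_101 = 766;  a_102 = 557;  a_103 = 478;  a_104 = 981;  a_105 = 746
  a_106 = 539;  a_107 = 508;  a_108 = 532;  a_109 = 727;  a_110 = 79;  a_111 = 504
  a_112 = 604;  a_113 = 479;  a_114 = 691;  a_115 = 148;  a_116 = 873;  a_117 = 781
  a_118 = 746;  a_119 = 944
a_120 = 724·944 + 704·746 + 997·781 + 403·873 = 254
a_121 = 724·254 + 704·944 + 997·746 + 403·781 = 976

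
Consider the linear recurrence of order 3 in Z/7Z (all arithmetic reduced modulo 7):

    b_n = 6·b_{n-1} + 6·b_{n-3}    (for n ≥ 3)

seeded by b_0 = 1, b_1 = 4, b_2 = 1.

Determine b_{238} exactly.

5

b_3 = 6·1 + 0·4 + 6·1 = 5
b_4 = 6·5 + 0·1 + 6·4 = 5
b_5 = 6·5 + 0·5 + 6·1 = 1
b_6 = 6·1 + 0·5 + 6·5 = 1
b_7 = 6·1 + 0·1 + 6·5 = 1
b_8 = 6·1 + 0·1 + 6·1 = 5
b_9 = 6·5 + 0·1 + 6·1 = 1
b_10 = 6·1 + 0·5 + 6·1 = 5
b_11 = 6·5 + 0·1 + 6·5 = 4
b_12 = 6·4 + 0·5 + 6·1 = 2
b_13 = 6·2 + 0·4 + 6·5 = 0
b_14 = 6·0 + 0·2 + 6·4 = 3
b_15 = 6·3 + 0·0 + 6·2 = 2
b_16 = 6·2 + 0·3 + 6·0 = 5
b_17 = 6·5 + 0·2 + 6·3 = 6
b_18 = 6·6 + 0·5 + 6·2 = 6
b_19 = 6·6 + 0·6 + 6·5 = 3
b_20 = 6·3 + 0·6 + 6·6 = 5
b_21 = 6·5 + 0·3 + 6·6 = 3
b_22 = 6·3 + 0·5 + 6·3 = 1
b_23 = 6·1 + 0·3 + 6·5 = 1
b_24 = 6·1 + 0·1 + 6·3 = 3
b_25 = 6·3 + 0·1 + 6·1 = 3
b_26 = 6·3 + 0·3 + 6·1 = 3
b_27 = 6·3 + 0·3 + 6·3 = 1
b_28 = 6·1 + 0·3 + 6·3 = 3
b_29 = 6·3 + 0·1 + 6·3 = 1
b_30 = 6·1 + 0·3 + 6·1 = 5
b_31 = 6·5 + 0·1 + 6·3 = 6
b_32 = 6·6 + 0·5 + 6·1 = 0
b_33 = 6·0 + 0·6 + 6·5 = 2
b_34 = 6·2 + 0·0 + 6·6 = 6
b_35 = 6·6 + 0·2 + 6·0 = 1
b_36 = 6·1 + 0·6 + 6·2 = 4
b_37 = 6·4 + 0·1 + 6·6 = 4
b_38 = 6·4 + 0·4 + 6·1 = 2
b_39 = 6·2 + 0·4 + 6·4 = 1
b_40 = 6·1 + 0·2 + 6·4 = 2
b_41 = 6·2 + 0·1 + 6·2 = 3
b_42 = 6·3 + 0·2 + 6·1 = 3
b_43 = 6·3 + 0·3 + 6·2 = 2
b_44 = 6·2 + 0·3 + 6·3 = 2
b_45 = 6·2 + 0·2 + 6·3 = 2
b_46 = 6·2 + 0·2 + 6·2 = 3
b_47 = 6·3 + 0·2 + 6·2 = 2
b_48 = 6·2 + 0·3 + 6·2 = 3
b_49 = 6·3 + 0·2 + 6·3 = 1
b_50 = 6·1 + 0·3 + 6·2 = 4
b_51 = 6·4 + 0·1 + 6·3 = 0
b_52 = 6·0 + 0·4 + 6·1 = 6
b_53 = 6·6 + 0·0 + 6·4 = 4
b_54 = 6·4 + 0·6 + 6·0 = 3
b_55 = 6·3 + 0·4 + 6·6 = 5
b_56 = 6·5 + 0·3 + 6·4 = 5
b_57 = 6·5 + 0·5 + 6·3 = 6
b_58 = 6·6 + 0·5 + 6·5 = 3
b_59 = 6·3 + 0·6 + 6·5 = 6
b_60 = 6·6 + 0·3 + 6·6 = 2
b_61 = 6·2 + 0·6 + 6·3 = 2
b_62 = 6·2 + 0·2 + 6·6 = 6
b_63 = 6·6 + 0·2 + 6·2 = 6
b_64 = 6·6 + 0·6 + 6·2 = 6
b_65 = 6·6 + 0·6 + 6·6 = 2
b_66 = 6·2 + 0·6 + 6·6 = 6
b_67 = 6·6 + 0·2 + 6·6 = 2
b_68 = 6·2 + 0·6 + 6·2 = 3
b_69 = 6·3 + 0·2 + 6·6 = 5
b_70 = 6·5 + 0·3 + 6·2 = 0
b_71 = 6·0 + 0·5 + 6·3 = 4
b_72 = 6·4 + 0·0 + 6·5 = 5
b_73 = 6·5 + 0·4 + 6·0 = 2
b_74 = 6·2 + 0·5 + 6·4 = 1
b_75 = 6·1 + 0·2 + 6·5 = 1
b_76 = 6·1 + 0·1 + 6·2 = 4
b_77 = 6·4 + 0·1 + 6·1 = 2
b_78 = 6·2 + 0·4 + 6·1 = 4
b_79 = 6·4 + 0·2 + 6·4 = 6
b_80 = 6·6 + 0·4 + 6·2 = 6
b_81 = 6·6 + 0·6 + 6·4 = 4
b_82 = 6·4 + 0·6 + 6·6 = 4
b_83 = 6·4 + 0·4 + 6·6 = 4
b_84 = 6·4 + 0·4 + 6·4 = 6
b_85 = 6·6 + 0·4 + 6·4 = 4
b_86 = 6·4 + 0·6 + 6·4 = 6
b_87 = 6·6 + 0·4 + 6·6 = 2
b_88 = 6·2 + 0·6 + 6·4 = 1
b_89 = 6·1 + 0·2 + 6·6 = 0
b_90 = 6·0 + 0·1 + 6·2 = 5
b_91 = 6·5 + 0·0 + 6·1 = 1
b_92 = 6·1 + 0·5 + 6·0 = 6
b_93 = 6·6 + 0·1 + 6·5 = 3
b_94 = 6·3 + 0·6 + 6·1 = 3
b_95 = 6·3 + 0·3 + 6·6 = 5
b_96 = 6·5 + 0·3 + 6·3 = 6
b_97 = 6·6 + 0·5 + 6·3 = 5
b_98 = 6·5 + 0·6 + 6·5 = 4
b_99 = 6·4 + 0·5 + 6·6 = 4
b_100 = 6·4 + 0·4 + 6·5 = 5
b_101 = 6·5 + 0·4 + 6·4 = 5
b_102 = 6·5 + 0·5 + 6·4 = 5
b_103 = 6·5 + 0·5 + 6·5 = 4
b_104 = 6·4 + 0·5 + 6·5 = 5
b_105 = 6·5 + 0·4 + 6·5 = 4
b_106 = 6·4 + 0·5 + 6·4 = 6
b_107 = 6·6 + 0·4 + 6·5 = 3
b_108 = 6·3 + 0·6 + 6·4 = 0
b_109 = 6·0 + 0·3 + 6·6 = 1
b_110 = 6·1 + 0·0 + 6·3 = 3
b_111 = 6·3 + 0·1 + 6·0 = 4
b_112 = 6·4 + 0·3 + 6·1 = 2
b_113 = 6·2 + 0·4 + 6·3 = 2
b_114 = 6·2 + 0·2 + 6·4 = 1
b_115 = 6·1 + 0·2 + 6·2 = 4
b_116 = 6·4 + 0·1 + 6·2 = 1
(b_114, b_115, b_116) = (1, 4, 1) = (b_0, b_1, b_2), so the sequence has period 114.
238 ≡ 10 (mod 114), hence b_238 = b_10 = 5.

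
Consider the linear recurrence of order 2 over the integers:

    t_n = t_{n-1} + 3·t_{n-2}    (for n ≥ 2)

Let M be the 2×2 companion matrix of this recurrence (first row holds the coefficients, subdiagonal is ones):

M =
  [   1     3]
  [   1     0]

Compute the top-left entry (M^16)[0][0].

399331

(M^16)[0][0] is the top entry after applying M 16 times to the unit state (1, 0). Equivalently it is h_{17} for the auxiliary sequence (h_n) obeying the same recurrence with h_1 = 1 and h_i = 0 for 0 ≤ i < 1:
h_2 = 1·1 + 3·0 = 1
h_3 = 1·1 + 3·1 = 4
h_4 = 1·4 + 3·1 = 7
h_5 = 1·7 + 3·4 = 19
h_6 = 1·19 + 3·7 = 40
h_7 = 1·40 + 3·19 = 97
h_8 = 1·97 + 3·40 = 217
h_9 = 1·217 + 3·97 = 508
h_10 = 1·508 + 3·217 = 1159
h_11 = 1·1159 + 3·508 = 2683
h_12 = 1·2683 + 3·1159 = 6160
h_13 = 1·6160 + 3·2683 = 14209
h_14 = 1·14209 + 3·6160 = 32689
h_15 = 1·32689 + 3·14209 = 75316
h_16 = 1·75316 + 3·32689 = 173383
h_17 = 1·173383 + 3·75316 = 399331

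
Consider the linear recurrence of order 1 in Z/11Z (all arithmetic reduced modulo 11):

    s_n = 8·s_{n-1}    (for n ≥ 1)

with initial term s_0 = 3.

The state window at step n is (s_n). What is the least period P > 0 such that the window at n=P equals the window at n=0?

10

n=0: window = (3)
n=1: window = (2)
n=2: window = (5)
n=3: window = (7)
n=4: window = (1)
n=5: window = (8)
n=6: window = (9)
n=7: window = (6)
n=8: window = (4)
n=9: window = (10)
n=10: window = (3)
window at n=10 equals window at n=0 → period = 10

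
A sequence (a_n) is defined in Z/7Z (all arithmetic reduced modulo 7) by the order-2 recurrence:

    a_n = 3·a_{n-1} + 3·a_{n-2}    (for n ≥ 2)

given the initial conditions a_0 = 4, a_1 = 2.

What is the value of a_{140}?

a_2 = 3·2 + 3·4 = 4
a_3 = 3·4 + 3·2 = 4
a_4 = 3·4 + 3·4 = 3
a_5 = 3·3 + 3·4 = 0
a_6 = 3·0 + 3·3 = 2
a_7 = 3·2 + 3·0 = 6
a_8 = 3·6 + 3·2 = 3
a_9 = 3·3 + 3·6 = 6
a_10 = 3·6 + 3·3 = 6
a_11 = 3·6 + 3·6 = 1
a_12 = 3·1 + 3·6 = 0
a_13 = 3·0 + 3·1 = 3
a_14 = 3·3 + 3·0 = 2
a_15 = 3·2 + 3·3 = 1
a_16 = 3·1 + 3·2 = 2
a_17 = 3·2 + 3·1 = 2
a_18 = 3·2 + 3·2 = 5
a_19 = 3·5 + 3·2 = 0
a_20 = 3·0 + 3·5 = 1
a_21 = 3·1 + 3·0 = 3
a_22 = 3·3 + 3·1 = 5
a_23 = 3·5 + 3·3 = 3
a_24 = 3·3 + 3·5 = 3
a_25 = 3·3 + 3·3 = 4
a_26 = 3·4 + 3·3 = 0
a_27 = 3·0 + 3·4 = 5
a_28 = 3·5 + 3·0 = 1
a_29 = 3·1 + 3·5 = 4
a_30 = 3·4 + 3·1 = 1
a_31 = 3·1 + 3·4 = 1
a_32 = 3·1 + 3·1 = 6
a_33 = 3·6 + 3·1 = 0
a_34 = 3·0 + 3·6 = 4
a_35 = 3·4 + 3·0 = 5
a_36 = 3·5 + 3·4 = 6
a_37 = 3·6 + 3·5 = 5
a_38 = 3·5 + 3·6 = 5
a_39 = 3·5 + 3·5 = 2
a_40 = 3·2 + 3·5 = 0
a_41 = 3·0 + 3·2 = 6
a_42 = 3·6 + 3·0 = 4
a_43 = 3·4 + 3·6 = 2
(a_42, a_43) = (4, 2) = (a_0, a_1), so the sequence has period 42.
140 ≡ 14 (mod 42), hence a_140 = a_14 = 2.

2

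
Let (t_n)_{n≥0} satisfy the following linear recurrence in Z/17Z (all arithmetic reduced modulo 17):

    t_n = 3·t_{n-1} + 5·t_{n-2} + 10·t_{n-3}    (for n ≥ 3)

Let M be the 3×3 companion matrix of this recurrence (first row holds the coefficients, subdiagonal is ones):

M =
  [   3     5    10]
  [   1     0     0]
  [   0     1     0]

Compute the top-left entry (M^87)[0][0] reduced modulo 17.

(M^87)[0][0] is the top entry after applying M 87 times to the unit state (1, 0, 0). Equivalently it is h_{89} for the auxiliary sequence (h_n) obeying the same recurrence with h_2 = 1 and h_i = 0 for 0 ≤ i < 2:
h_3 = 3·1 + 5·0 + 10·0 = 3
h_4 = 3·3 + 5·1 + 10·0 = 14
h_5 = 3·14 + 5·3 + 10·1 = 16
h_6 = 3·16 + 5·14 + 10·3 = 12
h_7 = 3·12 + 5·16 + 10·14 = 1
h_8 = 3·1 + 5·12 + 10·16 = 2
h_9 = 3·2 + 5·1 + 10·12 = 12
h_10 = 3·12 + 5·2 + 10·1 = 5
h_11 = 3·5 + 5·12 + 10·2 = 10
h_12 = 3·10 + 5·5 + 10·12 = 5
h_13 = 3·5 + 5·10 + 10·5 = 13
h_14 = 3·13 + 5·5 + 10·10 = 11
h_15 = 3·11 + 5·13 + 10·5 = 12
h_16 = 3·12 + 5·11 + 10·13 = 0
h_17 = 3·0 + 5·12 + 10·11 = 0
h_18 = 3·0 + 5·0 + 10·12 = 1
(h_16, h_17, h_18) = (0, 0, 1) = (h_0, h_1, h_2), so the sequence has period 16.
89 ≡ 9 (mod 16), hence h_89 = h_9 = 12.

12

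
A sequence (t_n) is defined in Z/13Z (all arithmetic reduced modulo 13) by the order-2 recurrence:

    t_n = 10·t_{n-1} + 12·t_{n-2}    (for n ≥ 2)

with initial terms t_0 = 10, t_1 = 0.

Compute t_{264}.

2

t_2 = 10·0 + 12·10 = 3
t_3 = 10·3 + 12·0 = 4
t_4 = 10·4 + 12·3 = 11
t_5 = 10·11 + 12·4 = 2
t_6 = 10·2 + 12·11 = 9
t_7 = 10·9 + 12·2 = 10
t_8 = 10·10 + 12·9 = 0
(t_7, t_8) = (10, 0) = (t_0, t_1), so the sequence has period 7.
264 ≡ 5 (mod 7), hence t_264 = t_5 = 2.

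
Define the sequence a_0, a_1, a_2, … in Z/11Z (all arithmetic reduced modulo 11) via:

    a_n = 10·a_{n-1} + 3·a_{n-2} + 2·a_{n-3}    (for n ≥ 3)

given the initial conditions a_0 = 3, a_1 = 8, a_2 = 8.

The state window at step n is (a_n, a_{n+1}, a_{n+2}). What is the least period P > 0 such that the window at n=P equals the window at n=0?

n=0: window = (3, 8, 8)
n=1: window = (8, 8, 0)
n=2: window = (8, 0, 7)
n=3: window = (0, 7, 9)
n=4: window = (7, 9, 1)
n=5: window = (9, 1, 7)
n=6: window = (1, 7, 3)
n=7: window = (7, 3, 9)
n=8: window = (3, 9, 3)
n=9: window = (9, 3, 8)
n=10: window = (3, 8, 8)
window at n=10 equals window at n=0 → period = 10

10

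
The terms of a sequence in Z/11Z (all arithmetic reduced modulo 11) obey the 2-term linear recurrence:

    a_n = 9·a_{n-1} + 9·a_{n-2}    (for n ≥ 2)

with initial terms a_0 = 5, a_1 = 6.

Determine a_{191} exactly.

5

a_2 = 9·6 + 9·5 = 0
a_3 = 9·0 + 9·6 = 10
a_4 = 9·10 + 9·0 = 2
a_5 = 9·2 + 9·10 = 9
a_6 = 9·9 + 9·2 = 0
a_7 = 9·0 + 9·9 = 4
a_8 = 9·4 + 9·0 = 3
a_9 = 9·3 + 9·4 = 8
a_10 = 9·8 + 9·3 = 0
a_11 = 9·0 + 9·8 = 6
a_12 = 9·6 + 9·0 = 10
a_13 = 9·10 + 9·6 = 1
a_14 = 9·1 + 9·10 = 0
a_15 = 9·0 + 9·1 = 9
a_16 = 9·9 + 9·0 = 4
a_17 = 9·4 + 9·9 = 7
a_18 = 9·7 + 9·4 = 0
a_19 = 9·0 + 9·7 = 8
a_20 = 9·8 + 9·0 = 6
a_21 = 9·6 + 9·8 = 5
a_22 = 9·5 + 9·6 = 0
a_23 = 9·0 + 9·5 = 1
a_24 = 9·1 + 9·0 = 9
a_25 = 9·9 + 9·1 = 2
a_26 = 9·2 + 9·9 = 0
a_27 = 9·0 + 9·2 = 7
a_28 = 9·7 + 9·0 = 8
a_29 = 9·8 + 9·7 = 3
a_30 = 9·3 + 9·8 = 0
a_31 = 9·0 + 9·3 = 5
a_32 = 9·5 + 9·0 = 1
a_33 = 9·1 + 9·5 = 10
a_34 = 9·10 + 9·1 = 0
a_35 = 9·0 + 9·10 = 2
a_36 = 9·2 + 9·0 = 7
a_37 = 9·7 + 9·2 = 4
a_38 = 9·4 + 9·7 = 0
a_39 = 9·0 + 9·4 = 3
a_40 = 9·3 + 9·0 = 5
a_41 = 9·5 + 9·3 = 6
(a_40, a_41) = (5, 6) = (a_0, a_1), so the sequence has period 40.
191 ≡ 31 (mod 40), hence a_191 = a_31 = 5.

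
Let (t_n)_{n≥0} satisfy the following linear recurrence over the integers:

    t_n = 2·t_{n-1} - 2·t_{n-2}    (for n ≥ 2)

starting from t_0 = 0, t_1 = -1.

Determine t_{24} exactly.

0

t_2 = 2·-1 + -2·0 = -2
t_3 = 2·-2 + -2·-1 = -2
t_4 = 2·-2 + -2·-2 = 0
t_5 = 2·0 + -2·-2 = 4
t_6 = 2·4 + -2·0 = 8
t_7 = 2·8 + -2·4 = 8
t_8 = 2·8 + -2·8 = 0
t_9 = 2·0 + -2·8 = -16
t_10 = 2·-16 + -2·0 = -32
t_11 = 2·-32 + -2·-16 = -32
t_12 = 2·-32 + -2·-32 = 0
t_13 = 2·0 + -2·-32 = 64
t_14 = 2·64 + -2·0 = 128
t_15 = 2·128 + -2·64 = 128
t_16 = 2·128 + -2·128 = 0
t_17 = 2·0 + -2·128 = -256
t_18 = 2·-256 + -2·0 = -512
t_19 = 2·-512 + -2·-256 = -512
t_20 = 2·-512 + -2·-512 = 0
t_21 = 2·0 + -2·-512 = 1024
t_22 = 2·1024 + -2·0 = 2048
t_23 = 2·2048 + -2·1024 = 2048
t_24 = 2·2048 + -2·2048 = 0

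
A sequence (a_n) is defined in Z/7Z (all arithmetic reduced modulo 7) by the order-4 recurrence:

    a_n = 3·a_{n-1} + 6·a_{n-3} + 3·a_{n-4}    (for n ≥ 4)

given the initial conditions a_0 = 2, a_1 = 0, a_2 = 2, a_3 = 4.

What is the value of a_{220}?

5

a_4 = 3·4 + 0·2 + 6·0 + 3·2 = 4
a_5 = 3·4 + 0·4 + 6·2 + 3·0 = 3
a_6 = 3·3 + 0·4 + 6·4 + 3·2 = 4
a_7 = 3·4 + 0·3 + 6·4 + 3·4 = 6
a_8 = 3·6 + 0·4 + 6·3 + 3·4 = 6
a_9 = 3·6 + 0·6 + 6·4 + 3·3 = 2
a_10 = 3·2 + 0·6 + 6·6 + 3·4 = 5
a_11 = 3·5 + 0·2 + 6·6 + 3·6 = 6
a_12 = 3·6 + 0·5 + 6·2 + 3·6 = 6
a_13 = 3·6 + 0·6 + 6·5 + 3·2 = 5
a_14 = 3·5 + 0·6 + 6·6 + 3·5 = 3
a_15 = 3·3 + 0·5 + 6·6 + 3·6 = 0
a_16 = 3·0 + 0·3 + 6·5 + 3·6 = 6
a_17 = 3·6 + 0·0 + 6·3 + 3·5 = 2
a_18 = 3·2 + 0·6 + 6·0 + 3·3 = 1
a_19 = 3·1 + 0·2 + 6·6 + 3·0 = 4
a_20 = 3·4 + 0·1 + 6·2 + 3·6 = 0
a_21 = 3·0 + 0·4 + 6·1 + 3·2 = 5
a_22 = 3·5 + 0·0 + 6·4 + 3·1 = 0
a_23 = 3·0 + 0·5 + 6·0 + 3·4 = 5
a_24 = 3·5 + 0·0 + 6·5 + 3·0 = 3
a_25 = 3·3 + 0·5 + 6·0 + 3·5 = 3
a_26 = 3·3 + 0·3 + 6·5 + 3·0 = 4
a_27 = 3·4 + 0·3 + 6·3 + 3·5 = 3
a_28 = 3·3 + 0·4 + 6·3 + 3·3 = 1
a_29 = 3·1 + 0·3 + 6·4 + 3·3 = 1
a_30 = 3·1 + 0·1 + 6·3 + 3·4 = 5
a_31 = 3·5 + 0·1 + 6·1 + 3·3 = 2
a_32 = 3·2 + 0·5 + 6·1 + 3·1 = 1
a_33 = 3·1 + 0·2 + 6·5 + 3·1 = 1
a_34 = 3·1 + 0·1 + 6·2 + 3·5 = 2
a_35 = 3·2 + 0·1 + 6·1 + 3·2 = 4
a_36 = 3·4 + 0·2 + 6·1 + 3·1 = 0
a_37 = 3·0 + 0·4 + 6·2 + 3·1 = 1
a_38 = 3·1 + 0·0 + 6·4 + 3·2 = 5
a_39 = 3·5 + 0·1 + 6·0 + 3·4 = 6
a_40 = 3·6 + 0·5 + 6·1 + 3·0 = 3
a_41 = 3·3 + 0·6 + 6·5 + 3·1 = 0
a_42 = 3·0 + 0·3 + 6·6 + 3·5 = 2
a_43 = 3·2 + 0·0 + 6·3 + 3·6 = 0
a_44 = 3·0 + 0·2 + 6·0 + 3·3 = 2
a_45 = 3·2 + 0·0 + 6·2 + 3·0 = 4
(a_42, a_43, a_44, a_45) = (2, 0, 2, 4) = (a_0, a_1, a_2, a_3), so the sequence has period 42.
220 ≡ 10 (mod 42), hence a_220 = a_10 = 5.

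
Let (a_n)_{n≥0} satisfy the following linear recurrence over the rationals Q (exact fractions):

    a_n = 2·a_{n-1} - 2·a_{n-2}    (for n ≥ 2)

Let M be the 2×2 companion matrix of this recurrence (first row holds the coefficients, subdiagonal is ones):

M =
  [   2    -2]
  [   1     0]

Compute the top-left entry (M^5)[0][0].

(M^5)[0][0] is the top entry after applying M 5 times to the unit state (1, 0). Equivalently it is h_{6} for the auxiliary sequence (h_n) obeying the same recurrence with h_1 = 1 and h_i = 0 for 0 ≤ i < 1:
h_2 = 2·1 + -2·0 = 2
h_3 = 2·2 + -2·1 = 2
h_4 = 2·2 + -2·2 = 0
h_5 = 2·0 + -2·2 = -4
h_6 = 2·-4 + -2·0 = -8

-8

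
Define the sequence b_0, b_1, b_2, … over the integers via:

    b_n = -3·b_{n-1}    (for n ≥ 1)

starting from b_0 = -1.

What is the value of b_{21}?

10460353203

b_1 = -3·-1 = 3
b_2 = -3·3 = -9
b_3 = -3·-9 = 27
b_4 = -3·27 = -81
b_5 = -3·-81 = 243
b_6 = -3·243 = -729
b_7 = -3·-729 = 2187
b_8 = -3·2187 = -6561
b_9 = -3·-6561 = 19683
b_10 = -3·19683 = -59049
b_11 = -3·-59049 = 177147
b_12 = -3·177147 = -531441
b_13 = -3·-531441 = 1594323
b_14 = -3·1594323 = -4782969
b_15 = -3·-4782969 = 14348907
b_16 = -3·14348907 = -43046721
b_17 = -3·-43046721 = 129140163
b_18 = -3·129140163 = -387420489
b_19 = -3·-387420489 = 1162261467
b_20 = -3·1162261467 = -3486784401
b_21 = -3·-3486784401 = 10460353203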